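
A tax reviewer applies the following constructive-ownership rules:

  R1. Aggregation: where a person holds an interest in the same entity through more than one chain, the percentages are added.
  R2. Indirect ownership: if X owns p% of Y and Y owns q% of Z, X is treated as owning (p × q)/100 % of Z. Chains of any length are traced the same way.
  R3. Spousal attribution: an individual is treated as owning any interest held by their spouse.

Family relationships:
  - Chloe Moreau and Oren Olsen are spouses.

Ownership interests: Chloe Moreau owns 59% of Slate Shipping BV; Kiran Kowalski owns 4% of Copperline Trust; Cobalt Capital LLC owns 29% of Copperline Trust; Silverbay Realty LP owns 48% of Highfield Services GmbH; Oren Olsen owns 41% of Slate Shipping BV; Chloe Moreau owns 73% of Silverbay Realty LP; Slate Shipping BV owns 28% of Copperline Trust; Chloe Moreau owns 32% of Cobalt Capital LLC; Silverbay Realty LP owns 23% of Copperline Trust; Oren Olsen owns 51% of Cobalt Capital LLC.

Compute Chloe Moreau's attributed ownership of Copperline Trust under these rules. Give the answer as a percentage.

68.86%

By spousal attribution (R3), Chloe Moreau is treated as also owning Oren Olsen's interest in Slate Shipping BV, giving 59% + 41% = 100%.
By spousal attribution (R3), Chloe Moreau is treated as also owning Oren Olsen's interest in Cobalt Capital LLC, giving 32% + 51% = 83%.
Chain via Silverbay Realty LP (R2): 73% × 23% = 16.79% of Copperline Trust.
Chain via Slate Shipping BV (R2): 100% × 28% = 28% of Copperline Trust.
Chain via Cobalt Capital LLC (R2): 83% × 29% = 24.07% of Copperline Trust.
Aggregating (R1): 16.79% + 28% + 24.07% = 68.86%.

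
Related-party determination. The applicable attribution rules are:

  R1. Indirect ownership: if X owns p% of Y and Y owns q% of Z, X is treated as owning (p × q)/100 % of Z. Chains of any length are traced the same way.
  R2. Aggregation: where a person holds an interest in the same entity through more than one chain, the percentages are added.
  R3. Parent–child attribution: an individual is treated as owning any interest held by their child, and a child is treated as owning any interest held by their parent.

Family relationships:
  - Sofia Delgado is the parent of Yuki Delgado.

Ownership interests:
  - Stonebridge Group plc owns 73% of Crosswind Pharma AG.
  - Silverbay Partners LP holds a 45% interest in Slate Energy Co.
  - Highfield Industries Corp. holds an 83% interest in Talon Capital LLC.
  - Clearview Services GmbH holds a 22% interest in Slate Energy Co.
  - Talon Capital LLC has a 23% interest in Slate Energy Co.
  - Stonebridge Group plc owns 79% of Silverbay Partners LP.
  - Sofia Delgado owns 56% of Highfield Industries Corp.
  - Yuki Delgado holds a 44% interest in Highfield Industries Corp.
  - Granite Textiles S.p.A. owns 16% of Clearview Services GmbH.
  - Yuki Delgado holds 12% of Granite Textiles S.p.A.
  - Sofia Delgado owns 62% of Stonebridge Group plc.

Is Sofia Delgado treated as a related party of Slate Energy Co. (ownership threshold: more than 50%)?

No

By parent–child attribution (R3), Sofia Delgado is treated as also owning Yuki Delgado's interest in Highfield Industries Corp, giving 56% + 44% = 100%.
By parent–child attribution (R3), Sofia Delgado is treated as owning Yuki Delgado's 12% interest in Granite Textiles S.p.A.
Chain via Highfield Industries Corp. → Talon Capital LLC (R1): 100% × 83% × 23% = 19.09% of Slate Energy Co.
Chain via Stonebridge Group plc → Silverbay Partners LP (R1): 62% × 79% × 45% = 22.041% of Slate Energy Co.
Chain via Granite Textiles S.p.A. → Clearview Services GmbH (R1): 12% × 16% × 22% = 0.4224% of Slate Energy Co.
Aggregating (R2): 19.09% + 22.041% + 0.4224% = 41.5534%.
41.5534% does not exceed the 50% threshold, so Sofia is not a related party to Slate Energy Co.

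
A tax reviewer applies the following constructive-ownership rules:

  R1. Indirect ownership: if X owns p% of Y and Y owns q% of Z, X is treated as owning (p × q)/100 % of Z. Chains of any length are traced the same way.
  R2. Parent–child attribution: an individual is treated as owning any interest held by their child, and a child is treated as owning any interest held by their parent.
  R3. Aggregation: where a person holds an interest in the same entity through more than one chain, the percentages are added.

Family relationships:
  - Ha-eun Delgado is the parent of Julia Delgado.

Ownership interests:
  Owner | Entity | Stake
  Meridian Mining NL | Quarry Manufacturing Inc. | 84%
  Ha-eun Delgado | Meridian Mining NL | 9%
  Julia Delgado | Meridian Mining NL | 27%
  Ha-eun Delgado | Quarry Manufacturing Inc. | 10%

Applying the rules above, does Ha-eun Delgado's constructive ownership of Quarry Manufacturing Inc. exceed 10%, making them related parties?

By parent–child attribution (R2), Ha-eun Delgado is treated as also owning Julia Delgado's interest in Meridian Mining NL, giving 9% + 27% = 36%.
Chain via Meridian Mining NL (R1): 36% × 84% = 30.24% of Quarry Manufacturing Inc.
Direct interest in Quarry Manufacturing Inc: 10%.
Aggregating (R3): 30.24% + 10% = 40.24%.
40.24% exceeds the 10% threshold, so Ha-eun is a related party to Quarry Manufacturing Inc.

Yes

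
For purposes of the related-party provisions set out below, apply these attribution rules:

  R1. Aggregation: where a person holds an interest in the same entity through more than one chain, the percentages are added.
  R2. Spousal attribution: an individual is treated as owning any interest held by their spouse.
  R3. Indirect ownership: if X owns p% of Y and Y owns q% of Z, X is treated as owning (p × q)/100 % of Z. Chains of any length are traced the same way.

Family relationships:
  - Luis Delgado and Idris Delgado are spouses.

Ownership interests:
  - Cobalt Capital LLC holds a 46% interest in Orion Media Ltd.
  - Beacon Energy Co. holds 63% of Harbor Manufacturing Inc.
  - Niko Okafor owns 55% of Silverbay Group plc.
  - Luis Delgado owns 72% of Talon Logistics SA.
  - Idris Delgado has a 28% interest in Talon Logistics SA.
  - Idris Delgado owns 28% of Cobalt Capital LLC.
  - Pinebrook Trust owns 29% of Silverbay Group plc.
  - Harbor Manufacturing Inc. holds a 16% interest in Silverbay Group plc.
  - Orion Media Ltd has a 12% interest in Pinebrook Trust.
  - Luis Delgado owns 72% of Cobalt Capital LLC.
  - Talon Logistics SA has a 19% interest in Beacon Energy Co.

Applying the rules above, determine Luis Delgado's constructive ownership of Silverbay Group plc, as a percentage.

3.516%

By spousal attribution (R2), Luis Delgado is treated as also owning Idris Delgado's interest in Cobalt Capital LLC, giving 72% + 28% = 100%.
By spousal attribution (R2), Luis Delgado is treated as also owning Idris Delgado's interest in Talon Logistics SA, giving 72% + 28% = 100%.
Chain via Cobalt Capital LLC → Orion Media Ltd → Pinebrook Trust (R3): 100% × 46% × 12% × 29% = 1.6008% of Silverbay Group plc.
Chain via Talon Logistics SA → Beacon Energy Co. → Harbor Manufacturing Inc. (R3): 100% × 19% × 63% × 16% = 1.9152% of Silverbay Group plc.
Aggregating (R1): 1.6008% + 1.9152% = 3.516%.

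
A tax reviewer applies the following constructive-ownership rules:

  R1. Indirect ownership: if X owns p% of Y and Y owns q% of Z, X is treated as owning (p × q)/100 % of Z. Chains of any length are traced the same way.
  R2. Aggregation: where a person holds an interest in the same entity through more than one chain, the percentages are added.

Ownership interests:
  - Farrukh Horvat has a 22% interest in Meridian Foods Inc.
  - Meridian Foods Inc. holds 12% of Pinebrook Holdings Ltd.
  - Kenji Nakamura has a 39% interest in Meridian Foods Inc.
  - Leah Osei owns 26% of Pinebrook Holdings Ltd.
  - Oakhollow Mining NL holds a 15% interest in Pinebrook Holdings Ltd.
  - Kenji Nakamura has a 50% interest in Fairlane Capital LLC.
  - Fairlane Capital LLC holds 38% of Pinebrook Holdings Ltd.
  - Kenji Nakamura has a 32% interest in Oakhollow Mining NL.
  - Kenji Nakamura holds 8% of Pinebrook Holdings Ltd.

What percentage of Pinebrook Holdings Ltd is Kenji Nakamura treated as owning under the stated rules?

36.48%

Chain via Meridian Foods Inc. (R1): 39% × 12% = 4.68% of Pinebrook Holdings Ltd.
Chain via Fairlane Capital LLC (R1): 50% × 38% = 19% of Pinebrook Holdings Ltd.
Chain via Oakhollow Mining NL (R1): 32% × 15% = 4.8% of Pinebrook Holdings Ltd.
Direct interest in Pinebrook Holdings Ltd: 8%.
Aggregating (R2): 4.68% + 19% + 4.8% + 8% = 36.48%.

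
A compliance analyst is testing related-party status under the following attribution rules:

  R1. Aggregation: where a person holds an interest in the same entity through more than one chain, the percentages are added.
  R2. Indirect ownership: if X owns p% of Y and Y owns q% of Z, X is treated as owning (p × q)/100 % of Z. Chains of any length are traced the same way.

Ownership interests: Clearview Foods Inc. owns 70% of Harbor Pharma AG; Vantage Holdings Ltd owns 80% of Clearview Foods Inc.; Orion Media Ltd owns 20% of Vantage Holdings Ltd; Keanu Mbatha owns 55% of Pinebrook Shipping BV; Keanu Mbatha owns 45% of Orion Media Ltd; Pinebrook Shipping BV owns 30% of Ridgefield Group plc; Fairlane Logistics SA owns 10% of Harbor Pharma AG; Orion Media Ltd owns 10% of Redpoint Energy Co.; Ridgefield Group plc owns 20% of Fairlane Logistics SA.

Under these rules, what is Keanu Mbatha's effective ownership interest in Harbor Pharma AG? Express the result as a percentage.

Chain via Pinebrook Shipping BV → Ridgefield Group plc → Fairlane Logistics SA (R2): 55% × 30% × 20% × 10% = 0.33% of Harbor Pharma AG.
Chain via Orion Media Ltd → Vantage Holdings Ltd → Clearview Foods Inc. (R2): 45% × 20% × 80% × 70% = 5.04% of Harbor Pharma AG.
Aggregating (R1): 0.33% + 5.04% = 5.37%.

5.37%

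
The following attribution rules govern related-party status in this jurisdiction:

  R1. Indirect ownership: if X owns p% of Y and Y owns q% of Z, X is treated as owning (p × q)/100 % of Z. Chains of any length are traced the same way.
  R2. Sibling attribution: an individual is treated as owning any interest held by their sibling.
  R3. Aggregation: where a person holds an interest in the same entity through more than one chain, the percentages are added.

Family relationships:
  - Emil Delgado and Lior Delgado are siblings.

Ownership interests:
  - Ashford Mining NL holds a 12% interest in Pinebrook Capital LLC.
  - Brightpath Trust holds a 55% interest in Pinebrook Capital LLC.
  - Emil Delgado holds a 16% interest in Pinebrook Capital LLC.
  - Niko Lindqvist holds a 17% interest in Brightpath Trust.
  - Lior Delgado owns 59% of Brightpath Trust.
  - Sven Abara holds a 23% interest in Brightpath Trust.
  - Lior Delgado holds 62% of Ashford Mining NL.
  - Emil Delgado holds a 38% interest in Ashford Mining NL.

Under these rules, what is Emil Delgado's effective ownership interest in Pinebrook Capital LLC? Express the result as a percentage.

By sibling attribution (R2), Emil Delgado is treated as also owning Lior Delgado's interest in Ashford Mining NL, giving 38% + 62% = 100%.
By sibling attribution (R2), Emil Delgado is treated as owning Lior Delgado's 59% interest in Brightpath Trust.
Chain via Ashford Mining NL (R1): 100% × 12% = 12% of Pinebrook Capital LLC.
Direct interest in Pinebrook Capital LLC: 16%.
Chain via Brightpath Trust (R1): 59% × 55% = 32.45% of Pinebrook Capital LLC.
Aggregating (R3): 12% + 16% + 32.45% = 60.45%.

60.45%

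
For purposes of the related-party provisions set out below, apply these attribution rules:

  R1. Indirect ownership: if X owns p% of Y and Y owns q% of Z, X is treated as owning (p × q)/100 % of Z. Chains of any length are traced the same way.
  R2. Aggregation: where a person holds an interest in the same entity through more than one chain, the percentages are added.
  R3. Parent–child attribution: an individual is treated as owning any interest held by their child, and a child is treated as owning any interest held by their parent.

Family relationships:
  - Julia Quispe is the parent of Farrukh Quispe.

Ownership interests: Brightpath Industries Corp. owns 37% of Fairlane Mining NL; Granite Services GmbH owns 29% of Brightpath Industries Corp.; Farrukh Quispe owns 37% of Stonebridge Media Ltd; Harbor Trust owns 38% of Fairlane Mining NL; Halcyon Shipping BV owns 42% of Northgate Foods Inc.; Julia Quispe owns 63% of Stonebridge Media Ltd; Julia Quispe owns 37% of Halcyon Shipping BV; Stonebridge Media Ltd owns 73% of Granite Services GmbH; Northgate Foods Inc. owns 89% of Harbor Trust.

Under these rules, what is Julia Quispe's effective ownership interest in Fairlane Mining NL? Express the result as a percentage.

13.088528%

By parent–child attribution (R3), Julia Quispe is treated as also owning Farrukh Quispe's interest in Stonebridge Media Ltd, giving 63% + 37% = 100%.
Chain via Halcyon Shipping BV → Northgate Foods Inc. → Harbor Trust (R1): 37% × 42% × 89% × 38% = 5.255628% of Fairlane Mining NL.
Chain via Stonebridge Media Ltd → Granite Services GmbH → Brightpath Industries Corp. (R1): 100% × 73% × 29% × 37% = 7.8329% of Fairlane Mining NL.
Aggregating (R2): 5.255628% + 7.8329% = 13.088528%.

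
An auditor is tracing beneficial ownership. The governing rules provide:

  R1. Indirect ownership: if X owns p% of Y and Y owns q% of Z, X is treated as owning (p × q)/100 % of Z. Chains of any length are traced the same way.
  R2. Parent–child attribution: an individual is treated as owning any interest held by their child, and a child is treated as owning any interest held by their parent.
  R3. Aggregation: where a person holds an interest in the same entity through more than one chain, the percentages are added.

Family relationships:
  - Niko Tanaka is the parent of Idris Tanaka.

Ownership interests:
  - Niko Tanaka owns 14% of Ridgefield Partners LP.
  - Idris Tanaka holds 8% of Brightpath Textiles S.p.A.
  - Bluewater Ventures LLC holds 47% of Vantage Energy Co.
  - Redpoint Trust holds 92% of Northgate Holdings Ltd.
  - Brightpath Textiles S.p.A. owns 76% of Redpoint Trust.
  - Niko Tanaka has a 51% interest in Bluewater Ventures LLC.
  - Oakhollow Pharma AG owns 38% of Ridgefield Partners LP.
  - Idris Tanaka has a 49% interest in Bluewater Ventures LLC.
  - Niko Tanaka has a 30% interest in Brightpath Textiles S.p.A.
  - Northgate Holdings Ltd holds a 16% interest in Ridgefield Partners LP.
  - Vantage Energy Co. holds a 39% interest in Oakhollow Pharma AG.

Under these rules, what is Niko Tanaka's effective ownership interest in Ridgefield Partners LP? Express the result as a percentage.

25.216536%

By parent–child attribution (R2), Niko Tanaka is treated as also owning Idris Tanaka's interest in Bluewater Ventures LLC, giving 51% + 49% = 100%.
By parent–child attribution (R2), Niko Tanaka is treated as also owning Idris Tanaka's interest in Brightpath Textiles S.p.A, giving 30% + 8% = 38%.
Chain via Bluewater Ventures LLC → Vantage Energy Co. → Oakhollow Pharma AG (R1): 100% × 47% × 39% × 38% = 6.9654% of Ridgefield Partners LP.
Chain via Brightpath Textiles S.p.A. → Redpoint Trust → Northgate Holdings Ltd (R1): 38% × 76% × 92% × 16% = 4.251136% of Ridgefield Partners LP.
Direct interest in Ridgefield Partners LP: 14%.
Aggregating (R3): 6.9654% + 4.251136% + 14% = 25.216536%.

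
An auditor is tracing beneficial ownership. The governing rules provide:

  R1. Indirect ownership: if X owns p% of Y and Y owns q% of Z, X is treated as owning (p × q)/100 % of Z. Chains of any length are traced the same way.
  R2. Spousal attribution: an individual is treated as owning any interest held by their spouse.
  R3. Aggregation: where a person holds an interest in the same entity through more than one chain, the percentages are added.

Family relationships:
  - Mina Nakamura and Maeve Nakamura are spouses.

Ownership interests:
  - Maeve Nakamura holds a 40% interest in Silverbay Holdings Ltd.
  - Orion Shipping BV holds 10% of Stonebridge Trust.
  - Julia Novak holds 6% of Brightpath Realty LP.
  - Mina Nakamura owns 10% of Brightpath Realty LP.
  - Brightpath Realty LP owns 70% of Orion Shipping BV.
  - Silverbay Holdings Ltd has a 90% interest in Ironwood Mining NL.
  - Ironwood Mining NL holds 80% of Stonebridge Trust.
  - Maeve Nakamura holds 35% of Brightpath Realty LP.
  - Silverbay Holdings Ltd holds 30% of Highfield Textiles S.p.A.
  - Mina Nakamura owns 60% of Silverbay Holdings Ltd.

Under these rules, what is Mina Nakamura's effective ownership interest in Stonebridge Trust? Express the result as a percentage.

75.15%

By spousal attribution (R2), Mina Nakamura is treated as also owning Maeve Nakamura's interest in Brightpath Realty LP, giving 10% + 35% = 45%.
By spousal attribution (R2), Mina Nakamura is treated as also owning Maeve Nakamura's interest in Silverbay Holdings Ltd, giving 60% + 40% = 100%.
Chain via Brightpath Realty LP → Orion Shipping BV (R1): 45% × 70% × 10% = 3.15% of Stonebridge Trust.
Chain via Silverbay Holdings Ltd → Ironwood Mining NL (R1): 100% × 90% × 80% = 72% of Stonebridge Trust.
Aggregating (R3): 3.15% + 72% = 75.15%.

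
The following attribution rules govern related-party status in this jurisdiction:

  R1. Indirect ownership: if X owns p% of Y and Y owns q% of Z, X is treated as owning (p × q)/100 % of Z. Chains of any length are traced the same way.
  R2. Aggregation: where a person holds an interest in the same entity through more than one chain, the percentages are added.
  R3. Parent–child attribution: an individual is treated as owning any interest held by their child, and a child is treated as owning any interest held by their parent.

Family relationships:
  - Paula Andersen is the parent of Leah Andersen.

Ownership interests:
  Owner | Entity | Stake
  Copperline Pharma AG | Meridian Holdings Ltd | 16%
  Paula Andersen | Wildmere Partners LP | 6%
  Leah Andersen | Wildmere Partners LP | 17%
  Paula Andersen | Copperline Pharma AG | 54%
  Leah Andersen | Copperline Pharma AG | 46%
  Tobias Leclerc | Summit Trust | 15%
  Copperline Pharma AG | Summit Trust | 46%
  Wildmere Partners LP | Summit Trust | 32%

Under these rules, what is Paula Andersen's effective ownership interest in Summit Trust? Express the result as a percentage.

By parent–child attribution (R3), Paula Andersen is treated as also owning Leah Andersen's interest in Wildmere Partners LP, giving 6% + 17% = 23%.
By parent–child attribution (R3), Paula Andersen is treated as also owning Leah Andersen's interest in Copperline Pharma AG, giving 54% + 46% = 100%.
Chain via Wildmere Partners LP (R1): 23% × 32% = 7.36% of Summit Trust.
Chain via Copperline Pharma AG (R1): 100% × 46% = 46% of Summit Trust.
Aggregating (R2): 7.36% + 46% = 53.36%.

53.36%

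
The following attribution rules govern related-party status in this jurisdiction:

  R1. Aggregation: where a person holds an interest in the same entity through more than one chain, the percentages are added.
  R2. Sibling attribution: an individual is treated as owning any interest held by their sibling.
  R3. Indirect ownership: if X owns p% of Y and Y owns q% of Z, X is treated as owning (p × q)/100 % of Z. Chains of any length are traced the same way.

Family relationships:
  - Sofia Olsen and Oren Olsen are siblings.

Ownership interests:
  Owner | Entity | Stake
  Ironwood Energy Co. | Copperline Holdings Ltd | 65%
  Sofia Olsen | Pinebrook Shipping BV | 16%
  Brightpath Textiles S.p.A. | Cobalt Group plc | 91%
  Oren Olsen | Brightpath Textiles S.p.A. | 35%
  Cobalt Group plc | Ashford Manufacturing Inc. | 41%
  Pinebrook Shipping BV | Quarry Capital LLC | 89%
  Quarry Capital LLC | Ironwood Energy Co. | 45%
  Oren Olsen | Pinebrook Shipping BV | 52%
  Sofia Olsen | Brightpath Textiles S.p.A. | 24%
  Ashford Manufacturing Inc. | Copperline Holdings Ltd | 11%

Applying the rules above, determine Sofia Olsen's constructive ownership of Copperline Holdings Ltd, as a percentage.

20.123519%

By sibling attribution (R2), Sofia Olsen is treated as also owning Oren Olsen's interest in Pinebrook Shipping BV, giving 16% + 52% = 68%.
By sibling attribution (R2), Sofia Olsen is treated as also owning Oren Olsen's interest in Brightpath Textiles S.p.A, giving 24% + 35% = 59%.
Chain via Pinebrook Shipping BV → Quarry Capital LLC → Ironwood Energy Co. (R3): 68% × 89% × 45% × 65% = 17.7021% of Copperline Holdings Ltd.
Chain via Brightpath Textiles S.p.A. → Cobalt Group plc → Ashford Manufacturing Inc. (R3): 59% × 91% × 41% × 11% = 2.421419% of Copperline Holdings Ltd.
Aggregating (R1): 17.7021% + 2.421419% = 20.123519%.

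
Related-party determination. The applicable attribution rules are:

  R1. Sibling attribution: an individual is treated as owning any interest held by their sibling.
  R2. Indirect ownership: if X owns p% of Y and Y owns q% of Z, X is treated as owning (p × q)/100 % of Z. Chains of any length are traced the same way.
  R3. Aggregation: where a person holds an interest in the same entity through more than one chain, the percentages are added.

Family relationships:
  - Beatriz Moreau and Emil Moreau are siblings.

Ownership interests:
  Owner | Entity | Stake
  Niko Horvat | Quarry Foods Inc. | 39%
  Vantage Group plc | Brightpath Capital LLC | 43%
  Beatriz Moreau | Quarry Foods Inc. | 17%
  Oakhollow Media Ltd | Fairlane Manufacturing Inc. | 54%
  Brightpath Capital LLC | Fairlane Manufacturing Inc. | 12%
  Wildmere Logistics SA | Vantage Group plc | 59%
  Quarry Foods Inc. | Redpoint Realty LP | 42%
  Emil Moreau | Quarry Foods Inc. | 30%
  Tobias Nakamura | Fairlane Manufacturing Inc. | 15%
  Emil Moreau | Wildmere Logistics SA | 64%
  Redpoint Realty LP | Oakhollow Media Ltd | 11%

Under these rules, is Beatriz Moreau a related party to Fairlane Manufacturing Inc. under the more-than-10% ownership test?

No

By sibling attribution (R1), Beatriz Moreau is treated as also owning Emil Moreau's interest in Quarry Foods Inc, giving 17% + 30% = 47%.
By sibling attribution (R1), Beatriz Moreau is treated as owning Emil Moreau's 64% interest in Wildmere Logistics SA.
Chain via Quarry Foods Inc. → Redpoint Realty LP → Oakhollow Media Ltd (R2): 47% × 42% × 11% × 54% = 1.172556% of Fairlane Manufacturing Inc.
Chain via Wildmere Logistics SA → Vantage Group plc → Brightpath Capital LLC (R2): 64% × 59% × 43% × 12% = 1.948416% of Fairlane Manufacturing Inc.
Aggregating (R3): 1.172556% + 1.948416% = 3.120972%.
3.120972% does not exceed the 10% threshold, so Beatriz is not a related party to Fairlane Manufacturing Inc.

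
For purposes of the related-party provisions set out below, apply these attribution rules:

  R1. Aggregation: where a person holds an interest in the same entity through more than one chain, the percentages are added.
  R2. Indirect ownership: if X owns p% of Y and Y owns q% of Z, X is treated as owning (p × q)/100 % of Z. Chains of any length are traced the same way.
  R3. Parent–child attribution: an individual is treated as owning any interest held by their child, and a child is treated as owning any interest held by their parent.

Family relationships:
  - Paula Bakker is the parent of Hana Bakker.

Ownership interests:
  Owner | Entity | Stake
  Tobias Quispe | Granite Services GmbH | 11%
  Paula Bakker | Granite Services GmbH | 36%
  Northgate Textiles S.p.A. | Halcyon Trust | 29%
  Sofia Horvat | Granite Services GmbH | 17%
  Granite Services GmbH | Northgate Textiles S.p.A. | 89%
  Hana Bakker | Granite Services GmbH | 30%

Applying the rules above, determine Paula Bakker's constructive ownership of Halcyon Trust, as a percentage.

17.0346%

By parent–child attribution (R3), Paula Bakker is treated as also owning Hana Bakker's interest in Granite Services GmbH, giving 36% + 30% = 66%.
Chain via Granite Services GmbH → Northgate Textiles S.p.A. (R2): 66% × 89% × 29% = 17.0346% of Halcyon Trust.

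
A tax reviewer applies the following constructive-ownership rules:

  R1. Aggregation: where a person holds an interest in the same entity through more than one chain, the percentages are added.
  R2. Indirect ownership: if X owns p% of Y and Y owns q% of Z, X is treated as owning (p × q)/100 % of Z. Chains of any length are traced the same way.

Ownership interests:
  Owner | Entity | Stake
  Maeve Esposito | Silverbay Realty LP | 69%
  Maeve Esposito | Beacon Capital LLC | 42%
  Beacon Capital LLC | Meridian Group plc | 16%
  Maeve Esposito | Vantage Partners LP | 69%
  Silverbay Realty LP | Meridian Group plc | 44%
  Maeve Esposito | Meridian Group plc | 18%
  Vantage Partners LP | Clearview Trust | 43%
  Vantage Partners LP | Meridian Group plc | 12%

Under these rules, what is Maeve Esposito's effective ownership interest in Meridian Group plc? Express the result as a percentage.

63.36%

Chain via Beacon Capital LLC (R2): 42% × 16% = 6.72% of Meridian Group plc.
Chain via Silverbay Realty LP (R2): 69% × 44% = 30.36% of Meridian Group plc.
Chain via Vantage Partners LP (R2): 69% × 12% = 8.28% of Meridian Group plc.
Direct interest in Meridian Group plc: 18%.
Aggregating (R1): 6.72% + 30.36% + 8.28% + 18% = 63.36%.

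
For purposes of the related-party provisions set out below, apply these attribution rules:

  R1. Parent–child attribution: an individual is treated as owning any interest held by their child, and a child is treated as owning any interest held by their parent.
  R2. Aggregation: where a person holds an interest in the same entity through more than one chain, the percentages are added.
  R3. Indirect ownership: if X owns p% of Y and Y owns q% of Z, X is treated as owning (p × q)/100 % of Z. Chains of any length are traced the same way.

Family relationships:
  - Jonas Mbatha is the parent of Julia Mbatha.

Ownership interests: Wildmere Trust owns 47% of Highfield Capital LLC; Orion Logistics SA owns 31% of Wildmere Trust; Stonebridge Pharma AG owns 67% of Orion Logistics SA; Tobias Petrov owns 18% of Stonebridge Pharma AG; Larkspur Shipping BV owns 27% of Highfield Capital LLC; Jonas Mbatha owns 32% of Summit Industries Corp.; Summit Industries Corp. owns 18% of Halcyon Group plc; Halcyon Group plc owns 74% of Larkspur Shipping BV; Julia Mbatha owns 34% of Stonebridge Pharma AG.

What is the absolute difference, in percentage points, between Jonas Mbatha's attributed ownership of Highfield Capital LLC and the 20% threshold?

15.530106

By parent–child attribution (R1), Jonas Mbatha is treated as owning Julia Mbatha's 34% interest in Stonebridge Pharma AG.
Chain via Summit Industries Corp. → Halcyon Group plc → Larkspur Shipping BV (R3): 32% × 18% × 74% × 27% = 1.150848% of Highfield Capital LLC.
Chain via Stonebridge Pharma AG → Orion Logistics SA → Wildmere Trust (R3): 34% × 67% × 31% × 47% = 3.319046% of Highfield Capital LLC.
Aggregating (R2): 1.150848% + 3.319046% = 4.469894%.
4.469894% falls short of the 20% threshold by 15.530106 percentage points.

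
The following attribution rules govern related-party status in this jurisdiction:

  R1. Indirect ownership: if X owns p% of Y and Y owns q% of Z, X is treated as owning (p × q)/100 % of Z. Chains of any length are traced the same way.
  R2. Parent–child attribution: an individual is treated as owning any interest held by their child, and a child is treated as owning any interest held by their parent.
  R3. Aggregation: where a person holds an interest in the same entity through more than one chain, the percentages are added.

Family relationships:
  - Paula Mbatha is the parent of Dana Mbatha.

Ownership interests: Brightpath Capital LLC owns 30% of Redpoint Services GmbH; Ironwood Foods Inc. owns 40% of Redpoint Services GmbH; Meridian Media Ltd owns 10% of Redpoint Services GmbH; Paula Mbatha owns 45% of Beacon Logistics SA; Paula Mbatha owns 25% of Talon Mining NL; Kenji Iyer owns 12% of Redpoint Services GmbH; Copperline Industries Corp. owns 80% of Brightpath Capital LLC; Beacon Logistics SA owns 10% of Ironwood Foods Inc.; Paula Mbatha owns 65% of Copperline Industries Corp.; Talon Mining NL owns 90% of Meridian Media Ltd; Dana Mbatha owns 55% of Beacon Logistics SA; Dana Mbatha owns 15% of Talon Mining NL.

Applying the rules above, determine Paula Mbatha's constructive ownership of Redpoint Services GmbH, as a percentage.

By parent–child attribution (R2), Paula Mbatha is treated as also owning Dana Mbatha's interest in Beacon Logistics SA, giving 45% + 55% = 100%.
By parent–child attribution (R2), Paula Mbatha is treated as also owning Dana Mbatha's interest in Talon Mining NL, giving 25% + 15% = 40%.
Chain via Copperline Industries Corp. → Brightpath Capital LLC (R1): 65% × 80% × 30% = 15.6% of Redpoint Services GmbH.
Chain via Beacon Logistics SA → Ironwood Foods Inc. (R1): 100% × 10% × 40% = 4% of Redpoint Services GmbH.
Chain via Talon Mining NL → Meridian Media Ltd (R1): 40% × 90% × 10% = 3.6% of Redpoint Services GmbH.
Aggregating (R3): 15.6% + 4% + 3.6% = 23.2%.

23.2%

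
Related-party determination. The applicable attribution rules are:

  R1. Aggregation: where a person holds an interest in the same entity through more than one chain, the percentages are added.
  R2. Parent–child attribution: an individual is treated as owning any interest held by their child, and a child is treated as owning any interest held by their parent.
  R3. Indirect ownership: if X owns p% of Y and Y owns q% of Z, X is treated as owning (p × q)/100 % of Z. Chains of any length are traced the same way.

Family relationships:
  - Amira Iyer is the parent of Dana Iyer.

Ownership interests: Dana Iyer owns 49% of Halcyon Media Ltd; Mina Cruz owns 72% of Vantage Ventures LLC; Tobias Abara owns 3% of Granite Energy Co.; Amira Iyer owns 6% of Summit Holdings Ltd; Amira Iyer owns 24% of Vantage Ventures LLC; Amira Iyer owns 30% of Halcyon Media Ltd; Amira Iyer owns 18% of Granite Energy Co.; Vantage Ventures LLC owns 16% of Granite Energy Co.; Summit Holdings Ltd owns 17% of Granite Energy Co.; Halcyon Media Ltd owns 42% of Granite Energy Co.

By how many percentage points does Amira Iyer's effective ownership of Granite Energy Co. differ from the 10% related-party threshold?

By parent–child attribution (R2), Amira Iyer is treated as also owning Dana Iyer's interest in Halcyon Media Ltd, giving 30% + 49% = 79%.
Chain via Summit Holdings Ltd (R3): 6% × 17% = 1.02% of Granite Energy Co.
Chain via Halcyon Media Ltd (R3): 79% × 42% = 33.18% of Granite Energy Co.
Chain via Vantage Ventures LLC (R3): 24% × 16% = 3.84% of Granite Energy Co.
Direct interest in Granite Energy Co: 18%.
Aggregating (R1): 1.02% + 33.18% + 3.84% + 18% = 56.04%.
56.04% exceeds the 10% threshold by 46.04 percentage points.

46.04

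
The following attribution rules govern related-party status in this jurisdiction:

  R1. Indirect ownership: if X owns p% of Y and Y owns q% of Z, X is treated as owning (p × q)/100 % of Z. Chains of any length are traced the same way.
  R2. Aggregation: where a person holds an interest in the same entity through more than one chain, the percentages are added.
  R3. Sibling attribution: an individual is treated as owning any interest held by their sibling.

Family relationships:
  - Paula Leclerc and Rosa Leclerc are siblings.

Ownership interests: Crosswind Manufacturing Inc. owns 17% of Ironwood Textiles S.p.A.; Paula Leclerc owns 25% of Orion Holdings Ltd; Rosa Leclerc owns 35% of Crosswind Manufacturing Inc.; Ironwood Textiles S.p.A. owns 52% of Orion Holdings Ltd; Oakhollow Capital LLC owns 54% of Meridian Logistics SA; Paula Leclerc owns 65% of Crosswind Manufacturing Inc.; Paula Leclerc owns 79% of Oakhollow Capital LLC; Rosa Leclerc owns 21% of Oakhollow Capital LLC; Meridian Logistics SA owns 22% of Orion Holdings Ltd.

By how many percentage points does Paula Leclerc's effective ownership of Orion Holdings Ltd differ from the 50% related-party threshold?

4.28

By sibling attribution (R3), Paula Leclerc is treated as also owning Rosa Leclerc's interest in Oakhollow Capital LLC, giving 79% + 21% = 100%.
By sibling attribution (R3), Paula Leclerc is treated as also owning Rosa Leclerc's interest in Crosswind Manufacturing Inc, giving 65% + 35% = 100%.
Chain via Oakhollow Capital LLC → Meridian Logistics SA (R1): 100% × 54% × 22% = 11.88% of Orion Holdings Ltd.
Chain via Crosswind Manufacturing Inc. → Ironwood Textiles S.p.A. (R1): 100% × 17% × 52% = 8.84% of Orion Holdings Ltd.
Direct interest in Orion Holdings Ltd: 25%.
Aggregating (R2): 11.88% + 8.84% + 25% = 45.72%.
45.72% falls short of the 50% threshold by 4.28 percentage points.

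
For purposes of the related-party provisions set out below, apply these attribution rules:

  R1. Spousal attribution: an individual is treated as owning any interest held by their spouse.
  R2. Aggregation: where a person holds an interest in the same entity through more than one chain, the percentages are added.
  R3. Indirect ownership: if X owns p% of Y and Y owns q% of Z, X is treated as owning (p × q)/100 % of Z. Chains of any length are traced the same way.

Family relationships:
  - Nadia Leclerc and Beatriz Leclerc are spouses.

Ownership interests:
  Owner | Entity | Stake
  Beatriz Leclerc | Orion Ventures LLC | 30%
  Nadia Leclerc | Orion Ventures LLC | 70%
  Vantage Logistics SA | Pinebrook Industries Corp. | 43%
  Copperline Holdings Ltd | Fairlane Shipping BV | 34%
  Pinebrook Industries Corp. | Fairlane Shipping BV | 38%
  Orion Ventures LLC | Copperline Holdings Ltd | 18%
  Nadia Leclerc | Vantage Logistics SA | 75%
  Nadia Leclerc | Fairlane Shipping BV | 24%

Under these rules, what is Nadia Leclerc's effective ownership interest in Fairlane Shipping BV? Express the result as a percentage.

42.375%

By spousal attribution (R1), Nadia Leclerc is treated as also owning Beatriz Leclerc's interest in Orion Ventures LLC, giving 70% + 30% = 100%.
Chain via Orion Ventures LLC → Copperline Holdings Ltd (R3): 100% × 18% × 34% = 6.12% of Fairlane Shipping BV.
Chain via Vantage Logistics SA → Pinebrook Industries Corp. (R3): 75% × 43% × 38% = 12.255% of Fairlane Shipping BV.
Direct interest in Fairlane Shipping BV: 24%.
Aggregating (R2): 6.12% + 12.255% + 24% = 42.375%.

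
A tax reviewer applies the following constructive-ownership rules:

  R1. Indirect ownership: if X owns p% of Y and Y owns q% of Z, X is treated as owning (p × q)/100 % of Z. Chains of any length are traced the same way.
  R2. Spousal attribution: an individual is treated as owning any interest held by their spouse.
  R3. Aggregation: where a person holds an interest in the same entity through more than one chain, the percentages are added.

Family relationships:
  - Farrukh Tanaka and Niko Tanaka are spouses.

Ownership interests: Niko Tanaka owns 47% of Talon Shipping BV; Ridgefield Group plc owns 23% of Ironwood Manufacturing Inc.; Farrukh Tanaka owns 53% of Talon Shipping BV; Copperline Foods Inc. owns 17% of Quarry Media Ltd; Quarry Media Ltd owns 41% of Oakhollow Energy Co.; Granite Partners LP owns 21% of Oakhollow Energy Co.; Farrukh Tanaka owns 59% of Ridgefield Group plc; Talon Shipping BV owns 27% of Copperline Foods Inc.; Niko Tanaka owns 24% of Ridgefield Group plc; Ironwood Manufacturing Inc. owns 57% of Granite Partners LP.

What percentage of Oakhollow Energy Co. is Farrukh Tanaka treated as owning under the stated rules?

By spousal attribution (R2), Farrukh Tanaka is treated as also owning Niko Tanaka's interest in Ridgefield Group plc, giving 59% + 24% = 83%.
By spousal attribution (R2), Farrukh Tanaka is treated as also owning Niko Tanaka's interest in Talon Shipping BV, giving 53% + 47% = 100%.
Chain via Ridgefield Group plc → Ironwood Manufacturing Inc. → Granite Partners LP (R1): 83% × 23% × 57% × 21% = 2.285073% of Oakhollow Energy Co.
Chain via Talon Shipping BV → Copperline Foods Inc. → Quarry Media Ltd (R1): 100% × 27% × 17% × 41% = 1.8819% of Oakhollow Energy Co.
Aggregating (R3): 2.285073% + 1.8819% = 4.166973%.

4.166973%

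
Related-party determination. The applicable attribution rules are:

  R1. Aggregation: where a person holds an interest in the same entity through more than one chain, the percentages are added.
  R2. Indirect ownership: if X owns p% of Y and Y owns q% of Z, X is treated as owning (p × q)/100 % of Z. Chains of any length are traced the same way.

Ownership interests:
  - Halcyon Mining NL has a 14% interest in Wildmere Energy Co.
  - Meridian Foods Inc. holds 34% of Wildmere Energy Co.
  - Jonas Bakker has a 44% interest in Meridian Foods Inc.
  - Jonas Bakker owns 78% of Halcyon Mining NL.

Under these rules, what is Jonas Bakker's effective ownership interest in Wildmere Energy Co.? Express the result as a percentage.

25.88%

Chain via Meridian Foods Inc. (R2): 44% × 34% = 14.96% of Wildmere Energy Co.
Chain via Halcyon Mining NL (R2): 78% × 14% = 10.92% of Wildmere Energy Co.
Aggregating (R1): 14.96% + 10.92% = 25.88%.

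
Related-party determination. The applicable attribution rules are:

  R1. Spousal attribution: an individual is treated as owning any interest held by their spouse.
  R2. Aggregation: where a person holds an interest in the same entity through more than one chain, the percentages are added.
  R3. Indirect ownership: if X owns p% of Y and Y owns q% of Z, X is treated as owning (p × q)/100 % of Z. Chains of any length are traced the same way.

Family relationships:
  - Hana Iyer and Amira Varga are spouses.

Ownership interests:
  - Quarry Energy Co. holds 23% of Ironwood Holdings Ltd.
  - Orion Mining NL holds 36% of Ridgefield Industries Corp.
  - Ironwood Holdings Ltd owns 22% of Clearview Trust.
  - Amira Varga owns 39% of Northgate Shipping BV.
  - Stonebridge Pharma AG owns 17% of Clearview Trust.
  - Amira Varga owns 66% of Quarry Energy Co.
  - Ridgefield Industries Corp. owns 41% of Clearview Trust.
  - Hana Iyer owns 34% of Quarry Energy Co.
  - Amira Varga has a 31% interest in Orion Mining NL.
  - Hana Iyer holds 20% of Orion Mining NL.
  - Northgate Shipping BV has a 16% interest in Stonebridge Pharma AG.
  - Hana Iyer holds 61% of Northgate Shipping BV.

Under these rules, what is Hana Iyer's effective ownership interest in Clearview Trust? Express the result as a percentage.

15.3076%

By spousal attribution (R1), Hana Iyer is treated as also owning Amira Varga's interest in Northgate Shipping BV, giving 61% + 39% = 100%.
By spousal attribution (R1), Hana Iyer is treated as also owning Amira Varga's interest in Orion Mining NL, giving 20% + 31% = 51%.
By spousal attribution (R1), Hana Iyer is treated as also owning Amira Varga's interest in Quarry Energy Co, giving 34% + 66% = 100%.
Chain via Northgate Shipping BV → Stonebridge Pharma AG (R3): 100% × 16% × 17% = 2.72% of Clearview Trust.
Chain via Orion Mining NL → Ridgefield Industries Corp. (R3): 51% × 36% × 41% = 7.5276% of Clearview Trust.
Chain via Quarry Energy Co. → Ironwood Holdings Ltd (R3): 100% × 23% × 22% = 5.06% of Clearview Trust.
Aggregating (R2): 2.72% + 7.5276% + 5.06% = 15.3076%.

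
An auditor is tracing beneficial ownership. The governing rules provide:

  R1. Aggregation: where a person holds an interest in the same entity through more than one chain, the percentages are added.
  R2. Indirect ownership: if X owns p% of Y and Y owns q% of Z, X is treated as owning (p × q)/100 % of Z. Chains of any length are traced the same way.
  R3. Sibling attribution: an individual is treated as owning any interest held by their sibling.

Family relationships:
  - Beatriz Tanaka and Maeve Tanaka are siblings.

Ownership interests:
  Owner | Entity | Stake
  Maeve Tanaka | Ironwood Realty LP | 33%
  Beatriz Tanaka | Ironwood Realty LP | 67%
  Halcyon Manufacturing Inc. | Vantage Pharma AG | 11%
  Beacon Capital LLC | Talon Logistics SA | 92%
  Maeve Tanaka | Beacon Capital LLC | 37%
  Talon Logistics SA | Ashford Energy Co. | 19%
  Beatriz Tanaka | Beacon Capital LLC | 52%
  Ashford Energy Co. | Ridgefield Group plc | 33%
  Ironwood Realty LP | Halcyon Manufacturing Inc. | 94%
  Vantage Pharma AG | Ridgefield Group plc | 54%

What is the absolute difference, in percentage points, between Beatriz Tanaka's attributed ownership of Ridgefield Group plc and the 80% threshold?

69.282524

By sibling attribution (R3), Beatriz Tanaka is treated as also owning Maeve Tanaka's interest in Ironwood Realty LP, giving 67% + 33% = 100%.
By sibling attribution (R3), Beatriz Tanaka is treated as also owning Maeve Tanaka's interest in Beacon Capital LLC, giving 52% + 37% = 89%.
Chain via Ironwood Realty LP → Halcyon Manufacturing Inc. → Vantage Pharma AG (R2): 100% × 94% × 11% × 54% = 5.5836% of Ridgefield Group plc.
Chain via Beacon Capital LLC → Talon Logistics SA → Ashford Energy Co. (R2): 89% × 92% × 19% × 33% = 5.133876% of Ridgefield Group plc.
Aggregating (R1): 5.5836% + 5.133876% = 10.717476%.
10.717476% falls short of the 80% threshold by 69.282524 percentage points.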